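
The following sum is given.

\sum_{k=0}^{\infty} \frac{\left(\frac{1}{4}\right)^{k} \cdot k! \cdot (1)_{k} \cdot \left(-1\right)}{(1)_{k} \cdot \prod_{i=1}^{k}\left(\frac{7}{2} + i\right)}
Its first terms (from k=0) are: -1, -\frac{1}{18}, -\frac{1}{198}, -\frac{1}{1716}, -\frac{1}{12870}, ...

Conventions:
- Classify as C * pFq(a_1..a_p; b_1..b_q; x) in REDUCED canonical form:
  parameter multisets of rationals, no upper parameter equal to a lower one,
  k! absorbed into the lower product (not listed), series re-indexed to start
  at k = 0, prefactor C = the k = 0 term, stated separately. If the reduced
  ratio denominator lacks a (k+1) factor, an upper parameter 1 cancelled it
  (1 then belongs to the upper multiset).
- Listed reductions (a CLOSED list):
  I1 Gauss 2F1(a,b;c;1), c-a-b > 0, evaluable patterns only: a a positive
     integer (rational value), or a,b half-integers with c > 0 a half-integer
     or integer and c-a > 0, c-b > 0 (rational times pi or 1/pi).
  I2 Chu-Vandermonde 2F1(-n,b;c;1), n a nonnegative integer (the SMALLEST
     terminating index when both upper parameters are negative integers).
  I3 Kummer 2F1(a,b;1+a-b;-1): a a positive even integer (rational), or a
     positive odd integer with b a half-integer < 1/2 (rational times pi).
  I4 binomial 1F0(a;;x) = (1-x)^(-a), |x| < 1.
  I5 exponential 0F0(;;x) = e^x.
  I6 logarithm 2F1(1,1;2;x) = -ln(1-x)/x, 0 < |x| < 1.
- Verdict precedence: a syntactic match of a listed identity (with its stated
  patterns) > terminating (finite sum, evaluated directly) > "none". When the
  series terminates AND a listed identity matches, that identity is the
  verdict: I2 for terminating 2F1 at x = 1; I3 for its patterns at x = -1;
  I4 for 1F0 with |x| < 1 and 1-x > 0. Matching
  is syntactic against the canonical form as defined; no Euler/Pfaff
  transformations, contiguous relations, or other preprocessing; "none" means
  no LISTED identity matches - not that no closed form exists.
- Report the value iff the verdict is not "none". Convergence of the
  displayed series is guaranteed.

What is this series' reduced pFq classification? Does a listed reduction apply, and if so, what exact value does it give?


Prefactor -1, argument \frac{1}{4}: 2F1 with upper {1, 1} over lower {\frac{9}{2}}. Verdict: none. No listed pattern accepts 2F1(1, 1; \frac{9}{2}; \frac{1}{4}).

First insight: x = \frac{1}{4} and the factorial ratio (C = -1, x = 1/4) (k+a-1)!/(a-1)! is a rising factorial (a)_k.
Consecutive-term ratio: r(k) = \frac{1}{4} * (k+1) (k+1) / [(k+\frac{9}{2}) (k+1)] - rational in k, leading ratio \frac{1}{4}; with t_0 = -1, classification follows.


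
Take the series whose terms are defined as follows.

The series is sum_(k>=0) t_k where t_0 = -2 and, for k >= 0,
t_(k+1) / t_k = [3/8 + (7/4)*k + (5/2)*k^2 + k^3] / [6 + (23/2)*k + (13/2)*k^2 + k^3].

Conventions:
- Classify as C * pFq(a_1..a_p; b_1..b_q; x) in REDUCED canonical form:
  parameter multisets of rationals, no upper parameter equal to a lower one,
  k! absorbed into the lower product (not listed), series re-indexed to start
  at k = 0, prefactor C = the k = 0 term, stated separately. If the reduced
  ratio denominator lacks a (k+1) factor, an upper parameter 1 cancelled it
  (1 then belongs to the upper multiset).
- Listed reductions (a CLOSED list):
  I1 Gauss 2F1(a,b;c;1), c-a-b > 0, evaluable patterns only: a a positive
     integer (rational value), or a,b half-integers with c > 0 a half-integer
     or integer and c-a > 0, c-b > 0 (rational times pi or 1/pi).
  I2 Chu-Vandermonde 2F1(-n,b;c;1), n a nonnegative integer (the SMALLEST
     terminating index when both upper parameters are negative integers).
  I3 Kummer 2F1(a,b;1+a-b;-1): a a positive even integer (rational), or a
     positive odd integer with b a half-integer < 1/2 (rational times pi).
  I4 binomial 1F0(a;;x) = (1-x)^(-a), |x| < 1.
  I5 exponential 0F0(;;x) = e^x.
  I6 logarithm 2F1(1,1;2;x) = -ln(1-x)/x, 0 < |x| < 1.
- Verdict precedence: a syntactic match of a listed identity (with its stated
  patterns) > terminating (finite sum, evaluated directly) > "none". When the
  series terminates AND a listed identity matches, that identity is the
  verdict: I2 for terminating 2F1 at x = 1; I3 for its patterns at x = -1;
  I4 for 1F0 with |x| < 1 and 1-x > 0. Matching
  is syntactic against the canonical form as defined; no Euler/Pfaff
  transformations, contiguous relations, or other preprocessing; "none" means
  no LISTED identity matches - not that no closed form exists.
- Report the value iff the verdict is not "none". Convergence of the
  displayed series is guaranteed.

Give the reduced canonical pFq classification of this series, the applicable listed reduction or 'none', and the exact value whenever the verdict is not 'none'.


x = 1 here; the reduced form reads 2F1, upper {1/2, 1/2}, lower {4}, C = -2. Verdict (x = 1): Gauss's theorem I1 (half-integer case) applies (x = 1; upper {1/2, 1/2} half-integers, c = 4 in the evaluable pattern). Its exact value is (-512/75) / pi.

Key observation: t_0 being -2, the ratio is unreduced: k + 3/2 divides both sides (prefactor -2).
Adjacent-term ratio: r(k) = 1 * (k+1/2) (k+1/2) / [(k+4) (k+1)] - rational in k. x = 1; t_0 = -2; negate the roots.


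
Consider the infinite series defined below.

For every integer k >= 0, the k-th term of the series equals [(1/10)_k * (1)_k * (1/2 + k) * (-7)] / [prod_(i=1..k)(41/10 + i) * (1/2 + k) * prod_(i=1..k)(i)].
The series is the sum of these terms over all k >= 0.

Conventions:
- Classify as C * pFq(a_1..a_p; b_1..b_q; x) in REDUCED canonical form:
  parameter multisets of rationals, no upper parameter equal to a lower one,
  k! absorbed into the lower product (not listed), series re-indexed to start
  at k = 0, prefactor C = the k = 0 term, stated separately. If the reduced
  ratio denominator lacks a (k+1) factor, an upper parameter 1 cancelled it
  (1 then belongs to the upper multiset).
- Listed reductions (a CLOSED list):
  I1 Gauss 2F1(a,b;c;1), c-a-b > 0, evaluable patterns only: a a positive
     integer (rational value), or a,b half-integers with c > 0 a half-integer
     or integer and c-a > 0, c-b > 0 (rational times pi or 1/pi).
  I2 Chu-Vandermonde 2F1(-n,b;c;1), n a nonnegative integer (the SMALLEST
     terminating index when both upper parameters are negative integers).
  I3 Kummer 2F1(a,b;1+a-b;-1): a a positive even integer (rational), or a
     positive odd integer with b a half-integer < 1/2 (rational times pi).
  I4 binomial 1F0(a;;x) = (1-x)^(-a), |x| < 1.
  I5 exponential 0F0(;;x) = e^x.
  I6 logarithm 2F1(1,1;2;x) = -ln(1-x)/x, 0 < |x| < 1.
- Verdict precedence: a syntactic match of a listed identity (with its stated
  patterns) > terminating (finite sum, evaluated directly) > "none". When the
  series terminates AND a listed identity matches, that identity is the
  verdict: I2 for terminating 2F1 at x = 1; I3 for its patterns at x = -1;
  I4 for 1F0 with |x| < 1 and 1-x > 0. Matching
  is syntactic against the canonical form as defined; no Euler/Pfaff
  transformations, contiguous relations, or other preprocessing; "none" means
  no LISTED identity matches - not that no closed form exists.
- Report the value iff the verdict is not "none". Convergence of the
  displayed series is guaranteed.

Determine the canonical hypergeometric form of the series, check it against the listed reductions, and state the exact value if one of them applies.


With C = -7: the canonical form is 2F1(1/10, 1; 51/10; 1). Verdict at x = 1: the Gauss summation I1 matches (x = 1: the Gamma ratio telescopes since c-a-b = 4 > 0 and a = 1 in Z>0). Sum: -287/40.

The tell: t_0 being -7, the product of the first k integers (C = -7, x = 1) is k!.
Ratio: r(k) = 1 * (k+1/10) (k+1) / [(k+51/10) (k+1)] ; factor over Q: parameters, x = 1, and C = -7.


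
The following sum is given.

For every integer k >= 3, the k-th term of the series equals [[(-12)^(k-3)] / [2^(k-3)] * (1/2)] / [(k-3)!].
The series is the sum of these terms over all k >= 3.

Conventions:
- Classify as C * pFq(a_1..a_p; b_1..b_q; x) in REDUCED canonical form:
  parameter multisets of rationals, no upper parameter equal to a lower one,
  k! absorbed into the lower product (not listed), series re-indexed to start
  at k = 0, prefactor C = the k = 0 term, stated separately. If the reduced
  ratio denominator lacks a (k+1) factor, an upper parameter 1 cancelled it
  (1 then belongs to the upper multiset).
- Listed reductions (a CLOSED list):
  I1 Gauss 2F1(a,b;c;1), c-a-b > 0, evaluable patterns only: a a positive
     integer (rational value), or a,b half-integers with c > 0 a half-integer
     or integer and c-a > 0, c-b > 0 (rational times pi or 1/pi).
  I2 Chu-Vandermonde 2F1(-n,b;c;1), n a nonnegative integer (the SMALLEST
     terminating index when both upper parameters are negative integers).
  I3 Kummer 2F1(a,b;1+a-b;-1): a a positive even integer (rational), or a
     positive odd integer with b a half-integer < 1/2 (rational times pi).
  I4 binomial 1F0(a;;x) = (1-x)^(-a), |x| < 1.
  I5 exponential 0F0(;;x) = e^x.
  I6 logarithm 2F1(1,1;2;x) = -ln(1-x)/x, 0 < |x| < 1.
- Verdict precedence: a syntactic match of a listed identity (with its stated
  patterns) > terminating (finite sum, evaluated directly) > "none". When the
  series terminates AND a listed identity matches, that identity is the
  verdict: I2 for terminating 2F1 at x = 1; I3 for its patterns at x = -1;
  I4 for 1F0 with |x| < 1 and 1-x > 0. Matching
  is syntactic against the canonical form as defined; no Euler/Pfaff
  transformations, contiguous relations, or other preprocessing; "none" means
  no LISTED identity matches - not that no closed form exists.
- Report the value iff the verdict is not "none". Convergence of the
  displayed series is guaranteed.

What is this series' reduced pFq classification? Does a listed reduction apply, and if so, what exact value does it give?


At argument -6: a 0F0 with upper {-}, lower {-}, scaled by C = 1/2. Verdict at x = -6: the exponential series (I5) matches (the 0F0 exponential series at x = -6). Its exact value is (1/2) * e^(-6).

Key observation: x = (-6) and the two k-th powers (C = 1/2, x = -6) combine into one argument.
Adjacent-term ratio: r(k) = (-6) * 1 / [(k+1)] - poly over poly, x = (-6) from leading terms; C = 1/2 at k = 0.


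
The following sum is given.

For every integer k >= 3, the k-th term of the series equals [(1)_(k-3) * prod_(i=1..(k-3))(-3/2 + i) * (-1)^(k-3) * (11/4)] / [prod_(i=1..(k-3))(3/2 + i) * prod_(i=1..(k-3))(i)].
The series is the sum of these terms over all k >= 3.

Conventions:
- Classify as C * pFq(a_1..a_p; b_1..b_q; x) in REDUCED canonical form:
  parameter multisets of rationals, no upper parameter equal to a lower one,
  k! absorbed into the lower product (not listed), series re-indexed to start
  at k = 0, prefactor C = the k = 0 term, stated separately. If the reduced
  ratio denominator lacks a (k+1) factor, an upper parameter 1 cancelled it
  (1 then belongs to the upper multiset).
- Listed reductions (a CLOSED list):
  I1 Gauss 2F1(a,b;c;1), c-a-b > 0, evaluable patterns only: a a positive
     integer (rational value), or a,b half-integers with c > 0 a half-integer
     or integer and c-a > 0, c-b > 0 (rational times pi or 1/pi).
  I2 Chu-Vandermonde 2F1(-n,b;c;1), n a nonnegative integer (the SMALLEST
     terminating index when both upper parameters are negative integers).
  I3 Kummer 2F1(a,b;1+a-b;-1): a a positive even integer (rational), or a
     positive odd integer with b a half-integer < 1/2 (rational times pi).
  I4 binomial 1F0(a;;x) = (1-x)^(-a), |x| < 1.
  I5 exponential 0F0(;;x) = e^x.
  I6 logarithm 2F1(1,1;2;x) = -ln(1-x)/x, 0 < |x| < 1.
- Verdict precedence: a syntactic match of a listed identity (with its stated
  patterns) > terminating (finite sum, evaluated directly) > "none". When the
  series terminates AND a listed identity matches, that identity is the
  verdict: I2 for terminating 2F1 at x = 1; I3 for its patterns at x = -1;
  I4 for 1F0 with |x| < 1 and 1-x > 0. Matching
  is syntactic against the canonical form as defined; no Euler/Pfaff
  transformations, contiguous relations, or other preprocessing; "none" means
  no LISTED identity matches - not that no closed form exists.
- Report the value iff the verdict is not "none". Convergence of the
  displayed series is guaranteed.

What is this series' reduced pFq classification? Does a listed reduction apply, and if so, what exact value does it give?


Canonical form: C = 11/4 times 2F1 with upper {-1/2, 1}, lower {5/2}, x = -1. Verdict: Kummer (I3) applies (x = -1; c = 5/2 equals 1+a-b for upper {-1/2, 1}: listed pattern). Hence: (33/32) * pi.

First insight: with t_0 = 11/4, the running product (C = 11/4, x = -1) telescopes to a rising factorial.
Ratio: r(k) = (-1) * (k-1/2) (k+1) / [(k+5/2) (k+1)] - rational in k, leading ratio (-1); with t_0 = 11/4, classification follows.


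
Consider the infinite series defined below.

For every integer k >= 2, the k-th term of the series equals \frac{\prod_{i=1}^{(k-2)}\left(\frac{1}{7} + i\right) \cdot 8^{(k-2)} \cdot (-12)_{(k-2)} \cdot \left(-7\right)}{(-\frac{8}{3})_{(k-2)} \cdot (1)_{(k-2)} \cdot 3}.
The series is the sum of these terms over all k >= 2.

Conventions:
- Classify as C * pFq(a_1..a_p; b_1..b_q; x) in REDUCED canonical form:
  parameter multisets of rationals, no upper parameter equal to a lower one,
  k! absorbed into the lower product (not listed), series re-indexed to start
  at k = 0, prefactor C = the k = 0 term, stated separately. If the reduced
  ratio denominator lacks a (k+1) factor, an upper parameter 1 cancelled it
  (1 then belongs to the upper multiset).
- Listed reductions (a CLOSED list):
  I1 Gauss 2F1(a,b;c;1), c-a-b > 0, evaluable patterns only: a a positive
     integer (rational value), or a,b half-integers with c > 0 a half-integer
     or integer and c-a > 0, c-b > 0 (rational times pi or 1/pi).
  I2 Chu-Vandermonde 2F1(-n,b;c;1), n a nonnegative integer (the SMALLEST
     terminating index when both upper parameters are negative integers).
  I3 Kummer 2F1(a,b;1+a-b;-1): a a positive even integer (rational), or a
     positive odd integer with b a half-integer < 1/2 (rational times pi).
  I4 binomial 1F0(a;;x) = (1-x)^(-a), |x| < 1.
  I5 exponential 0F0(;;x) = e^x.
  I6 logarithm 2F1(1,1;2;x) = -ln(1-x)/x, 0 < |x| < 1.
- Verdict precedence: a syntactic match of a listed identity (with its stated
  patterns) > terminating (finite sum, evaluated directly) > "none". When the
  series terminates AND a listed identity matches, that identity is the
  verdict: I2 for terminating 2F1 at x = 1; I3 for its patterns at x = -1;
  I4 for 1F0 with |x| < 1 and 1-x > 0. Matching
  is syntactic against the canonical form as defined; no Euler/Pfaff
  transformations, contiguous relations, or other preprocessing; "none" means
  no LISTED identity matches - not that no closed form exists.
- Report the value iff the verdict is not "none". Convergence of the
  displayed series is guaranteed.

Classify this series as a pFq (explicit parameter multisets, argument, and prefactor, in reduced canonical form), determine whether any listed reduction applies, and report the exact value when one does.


x = 8 here; the reduced form reads 2F1, upper {-12, \frac{8}{7}}, lower {-\frac{8}{3}}, C = -\frac{7}{3}. Verdict: terminating - the sum ends at index 12 because -12 is a negative integer; exact evaluation follows. Sum: \frac{231346645907892645645364517}{539810200839}.

The tell: x = 8 and the running product (prefactor -7/3) telescopes to a rising factorial.
Adjacent-term ratio: r(k) = 8 * (k-12) (k+\frac{8}{7}) / [(k-\frac{8}{3}) (k+1)] - rational; roots negated = parameters, x = 8, C = -\frac{7}{3}.


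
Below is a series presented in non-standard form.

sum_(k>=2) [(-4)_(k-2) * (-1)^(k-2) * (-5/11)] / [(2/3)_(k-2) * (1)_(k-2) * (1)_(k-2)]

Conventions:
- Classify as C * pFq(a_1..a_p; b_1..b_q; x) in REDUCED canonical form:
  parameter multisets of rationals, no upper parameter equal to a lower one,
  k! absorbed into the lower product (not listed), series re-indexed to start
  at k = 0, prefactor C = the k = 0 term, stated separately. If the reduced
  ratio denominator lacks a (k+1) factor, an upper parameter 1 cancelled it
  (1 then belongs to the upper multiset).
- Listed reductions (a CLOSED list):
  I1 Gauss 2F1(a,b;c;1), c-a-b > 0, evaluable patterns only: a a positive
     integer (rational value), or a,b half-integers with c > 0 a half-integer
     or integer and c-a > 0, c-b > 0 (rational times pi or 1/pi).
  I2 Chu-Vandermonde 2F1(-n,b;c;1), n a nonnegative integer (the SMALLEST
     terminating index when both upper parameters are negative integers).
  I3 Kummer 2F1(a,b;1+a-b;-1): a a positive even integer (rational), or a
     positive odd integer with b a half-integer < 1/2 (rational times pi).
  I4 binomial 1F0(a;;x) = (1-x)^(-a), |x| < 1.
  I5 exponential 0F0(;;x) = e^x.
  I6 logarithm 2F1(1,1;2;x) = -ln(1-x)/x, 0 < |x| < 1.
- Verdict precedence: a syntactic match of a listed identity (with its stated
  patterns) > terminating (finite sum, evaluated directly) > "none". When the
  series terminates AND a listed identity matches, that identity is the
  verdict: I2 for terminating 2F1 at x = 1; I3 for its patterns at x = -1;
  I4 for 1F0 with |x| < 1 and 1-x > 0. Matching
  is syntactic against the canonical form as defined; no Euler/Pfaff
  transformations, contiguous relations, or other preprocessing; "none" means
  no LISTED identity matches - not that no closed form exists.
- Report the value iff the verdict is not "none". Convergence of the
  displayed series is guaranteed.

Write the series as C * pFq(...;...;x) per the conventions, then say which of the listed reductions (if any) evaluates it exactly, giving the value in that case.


Classification (C = -5/11): 1F2 with upper {-4}, lower {2/3, 1}, argument x = -1. Verdict: terminating (-4 upstairs). 5 nonzero terms in all; added directly. Value: -69899/15488.

First insight: with t_0 = -5/11, (1)_k (C = -5/11) is k! itself.
Step ratio: r(k) = (-1) * (k-4) / [(k+2/3) (k+1) (k+1)] - rational in k, leading ratio (-1); with t_0 = -5/11, classification follows.


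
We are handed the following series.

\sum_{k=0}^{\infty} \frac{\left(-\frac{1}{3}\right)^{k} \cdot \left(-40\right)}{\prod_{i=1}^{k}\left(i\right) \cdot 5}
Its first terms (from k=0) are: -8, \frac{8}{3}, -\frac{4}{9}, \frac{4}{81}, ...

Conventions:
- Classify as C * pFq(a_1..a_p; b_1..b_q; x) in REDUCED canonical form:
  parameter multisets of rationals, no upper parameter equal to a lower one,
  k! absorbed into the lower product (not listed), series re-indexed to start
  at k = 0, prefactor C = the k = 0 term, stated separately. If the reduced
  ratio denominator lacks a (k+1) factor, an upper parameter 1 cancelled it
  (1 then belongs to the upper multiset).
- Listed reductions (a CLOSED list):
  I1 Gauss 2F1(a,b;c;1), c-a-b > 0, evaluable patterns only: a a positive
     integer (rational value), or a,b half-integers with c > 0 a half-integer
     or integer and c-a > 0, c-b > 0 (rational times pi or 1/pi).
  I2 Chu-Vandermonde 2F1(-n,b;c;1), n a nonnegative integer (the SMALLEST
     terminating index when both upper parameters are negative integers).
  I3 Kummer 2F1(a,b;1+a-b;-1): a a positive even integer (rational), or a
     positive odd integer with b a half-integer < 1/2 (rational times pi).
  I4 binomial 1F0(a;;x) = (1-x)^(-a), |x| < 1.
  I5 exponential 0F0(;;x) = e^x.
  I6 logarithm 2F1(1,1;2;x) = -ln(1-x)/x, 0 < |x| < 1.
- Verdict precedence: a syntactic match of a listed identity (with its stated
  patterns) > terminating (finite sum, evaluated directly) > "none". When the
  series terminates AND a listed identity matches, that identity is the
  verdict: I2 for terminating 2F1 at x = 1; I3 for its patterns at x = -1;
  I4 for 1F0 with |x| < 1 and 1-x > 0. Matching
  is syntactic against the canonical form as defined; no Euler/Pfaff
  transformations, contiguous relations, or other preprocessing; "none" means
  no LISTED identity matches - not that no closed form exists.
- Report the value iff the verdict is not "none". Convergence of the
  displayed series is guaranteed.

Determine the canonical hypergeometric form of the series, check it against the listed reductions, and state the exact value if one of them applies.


Reduced: x = -\frac{1}{3}, 0F0, upper = {-}, lower = {-}, C = -8. Verdict: the I5 exponential reduction matches (the 0F0 exponential series at x = -\frac{1}{3}). Its exact value is \left(-8\right) \cdot e^{-\frac{1}{3}}.

Structural cue: t_0 being -8, the product of the first k integers (C = -8, x = -1/3) is k!.
Step ratio: r(k) = -\frac{1}{3} * 1 / [(k+1)] - rational; roots negated = parameters, x = -\frac{1}{3}, C = -8.


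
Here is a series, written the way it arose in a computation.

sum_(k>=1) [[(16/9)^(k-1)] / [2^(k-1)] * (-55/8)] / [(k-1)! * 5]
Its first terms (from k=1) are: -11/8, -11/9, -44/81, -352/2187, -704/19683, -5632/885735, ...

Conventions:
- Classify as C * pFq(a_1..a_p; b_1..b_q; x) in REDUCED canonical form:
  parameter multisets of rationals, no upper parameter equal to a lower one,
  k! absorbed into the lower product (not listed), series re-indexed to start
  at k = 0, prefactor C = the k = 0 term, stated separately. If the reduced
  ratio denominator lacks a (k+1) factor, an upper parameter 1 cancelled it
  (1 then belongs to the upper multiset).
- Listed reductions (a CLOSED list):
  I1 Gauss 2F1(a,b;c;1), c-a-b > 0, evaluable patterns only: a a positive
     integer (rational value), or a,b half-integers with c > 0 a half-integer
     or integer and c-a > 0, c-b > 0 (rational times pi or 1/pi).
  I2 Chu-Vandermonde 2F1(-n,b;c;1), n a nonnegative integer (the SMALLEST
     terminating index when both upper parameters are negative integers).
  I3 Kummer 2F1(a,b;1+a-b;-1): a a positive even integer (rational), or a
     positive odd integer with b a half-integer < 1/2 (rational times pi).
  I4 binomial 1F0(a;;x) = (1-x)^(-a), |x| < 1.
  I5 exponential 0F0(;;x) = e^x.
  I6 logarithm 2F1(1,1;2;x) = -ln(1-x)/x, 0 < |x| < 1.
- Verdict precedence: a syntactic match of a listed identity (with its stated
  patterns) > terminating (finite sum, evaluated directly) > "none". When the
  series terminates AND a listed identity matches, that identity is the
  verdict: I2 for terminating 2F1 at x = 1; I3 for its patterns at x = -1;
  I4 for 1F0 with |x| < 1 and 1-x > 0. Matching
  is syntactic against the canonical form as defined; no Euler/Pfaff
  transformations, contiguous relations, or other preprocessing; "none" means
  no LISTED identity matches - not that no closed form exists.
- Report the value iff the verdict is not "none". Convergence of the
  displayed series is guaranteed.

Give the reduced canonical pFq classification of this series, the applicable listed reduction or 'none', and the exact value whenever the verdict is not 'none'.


Prefactor -11/8, argument 8/9: 0F0 with upper {-} over lower {-}. Verdict: the exponential series (I5) matches (the 0F0 exponential series at x = 8/9). Exact value: (-11/8) * e^(8/9).

Key observation: with t_0 = -11/8, the constant factors (C = -11/8) combine into one prefactor.
Consecutive-term ratio: r(k) = (8/9) * 1 / [(k+1)] - rational in k. x = (8/9); t_0 = -11/8; negate the roots.


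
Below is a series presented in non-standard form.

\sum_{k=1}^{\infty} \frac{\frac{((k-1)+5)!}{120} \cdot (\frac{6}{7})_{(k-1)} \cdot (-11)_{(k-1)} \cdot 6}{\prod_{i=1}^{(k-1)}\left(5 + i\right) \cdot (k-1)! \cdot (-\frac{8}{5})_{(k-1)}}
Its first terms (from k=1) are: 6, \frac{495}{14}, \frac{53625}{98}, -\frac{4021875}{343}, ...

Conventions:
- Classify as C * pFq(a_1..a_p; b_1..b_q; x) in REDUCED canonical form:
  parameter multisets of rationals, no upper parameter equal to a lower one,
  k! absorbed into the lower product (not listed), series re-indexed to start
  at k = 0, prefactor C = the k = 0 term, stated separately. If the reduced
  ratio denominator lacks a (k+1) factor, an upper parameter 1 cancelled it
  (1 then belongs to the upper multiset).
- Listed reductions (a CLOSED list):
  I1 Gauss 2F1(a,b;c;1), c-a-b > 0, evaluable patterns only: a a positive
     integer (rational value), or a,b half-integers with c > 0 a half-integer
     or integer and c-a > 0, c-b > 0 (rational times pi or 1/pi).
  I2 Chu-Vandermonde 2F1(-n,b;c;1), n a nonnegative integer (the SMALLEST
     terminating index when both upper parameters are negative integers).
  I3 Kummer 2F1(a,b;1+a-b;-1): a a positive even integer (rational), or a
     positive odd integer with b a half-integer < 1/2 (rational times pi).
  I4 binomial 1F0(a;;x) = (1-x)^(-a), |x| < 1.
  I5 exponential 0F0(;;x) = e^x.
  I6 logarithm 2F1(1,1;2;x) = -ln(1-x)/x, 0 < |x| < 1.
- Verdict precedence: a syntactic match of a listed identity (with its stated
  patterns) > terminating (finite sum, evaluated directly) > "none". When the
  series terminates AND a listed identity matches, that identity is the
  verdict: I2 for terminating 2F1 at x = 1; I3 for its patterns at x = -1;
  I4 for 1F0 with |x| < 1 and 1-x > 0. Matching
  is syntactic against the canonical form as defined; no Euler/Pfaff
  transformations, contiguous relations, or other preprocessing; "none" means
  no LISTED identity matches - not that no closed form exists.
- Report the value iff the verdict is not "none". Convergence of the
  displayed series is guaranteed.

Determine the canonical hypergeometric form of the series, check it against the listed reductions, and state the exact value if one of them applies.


Reduced: x = 1, 2F1, upper = {-11, \frac{6}{7}}, lower = {-\frac{8}{5}}, C = 6. Verdict (x = 1): the Chu-Vandermonde identity I2 applies (terminating 2F1 at x = 1 with n = 11, b = 6/7, c = -\frac{8}{5}). Sum: -\frac{7961192000301}{3584893385059}.

Structural cue: from the first term 6: the lower running product (C = 6, x = 1) is a rising factorial.
Term ratio: r(k) = 1 * (k-11) (k+\frac{6}{7}) / [(k-\frac{8}{5}) (k+1)] - poly over poly, x = 1 from leading terms; C = 6 at k = 0.


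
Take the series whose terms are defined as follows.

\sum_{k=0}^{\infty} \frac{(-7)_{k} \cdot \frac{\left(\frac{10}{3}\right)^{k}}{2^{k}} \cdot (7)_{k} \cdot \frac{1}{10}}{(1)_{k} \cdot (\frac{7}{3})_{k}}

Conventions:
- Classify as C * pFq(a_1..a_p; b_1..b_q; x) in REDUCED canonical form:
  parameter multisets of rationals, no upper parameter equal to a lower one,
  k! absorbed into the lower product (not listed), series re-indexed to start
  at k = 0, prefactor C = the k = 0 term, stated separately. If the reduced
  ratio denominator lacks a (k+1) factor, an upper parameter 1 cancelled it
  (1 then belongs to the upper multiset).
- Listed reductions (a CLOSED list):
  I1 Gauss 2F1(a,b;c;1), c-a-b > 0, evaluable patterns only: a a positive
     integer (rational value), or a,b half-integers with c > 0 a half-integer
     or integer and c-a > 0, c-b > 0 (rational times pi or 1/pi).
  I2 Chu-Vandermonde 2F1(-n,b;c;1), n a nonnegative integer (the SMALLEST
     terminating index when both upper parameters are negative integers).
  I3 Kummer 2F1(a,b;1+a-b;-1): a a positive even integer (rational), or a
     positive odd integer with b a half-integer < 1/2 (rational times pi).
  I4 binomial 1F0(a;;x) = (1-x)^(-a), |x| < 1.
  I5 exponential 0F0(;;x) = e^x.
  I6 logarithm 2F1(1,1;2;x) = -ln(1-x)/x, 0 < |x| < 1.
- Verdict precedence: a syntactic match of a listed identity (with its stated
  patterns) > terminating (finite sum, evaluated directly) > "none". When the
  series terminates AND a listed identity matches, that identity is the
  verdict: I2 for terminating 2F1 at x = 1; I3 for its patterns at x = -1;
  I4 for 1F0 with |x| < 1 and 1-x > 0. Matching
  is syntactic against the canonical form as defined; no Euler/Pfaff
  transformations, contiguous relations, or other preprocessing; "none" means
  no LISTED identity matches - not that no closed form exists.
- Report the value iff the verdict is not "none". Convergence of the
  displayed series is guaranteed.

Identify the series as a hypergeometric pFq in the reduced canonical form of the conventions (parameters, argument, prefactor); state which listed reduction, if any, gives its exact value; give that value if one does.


Classification (C = \frac{1}{10}): 2F1 with upper {-7, 7}, lower {\frac{7}{3}}, argument x = \frac{5}{3}. Verdict: terminating at k = 7: the factor (-7)_k kills every later term; summing the 8 survivors is exact. Value: -\frac{25033}{2470}.

The tell: t_0 being \frac{1}{10}, (1)_k (C = 1/10, x = 5/3) is k! itself.
Ratio: r(k) = \frac{5}{3} * (k-7) (k+7) / [(k+\frac{7}{3}) (k+1)] - rational in k, leading ratio \frac{5}{3}; with t_0 = \frac{1}{10}, classification follows.


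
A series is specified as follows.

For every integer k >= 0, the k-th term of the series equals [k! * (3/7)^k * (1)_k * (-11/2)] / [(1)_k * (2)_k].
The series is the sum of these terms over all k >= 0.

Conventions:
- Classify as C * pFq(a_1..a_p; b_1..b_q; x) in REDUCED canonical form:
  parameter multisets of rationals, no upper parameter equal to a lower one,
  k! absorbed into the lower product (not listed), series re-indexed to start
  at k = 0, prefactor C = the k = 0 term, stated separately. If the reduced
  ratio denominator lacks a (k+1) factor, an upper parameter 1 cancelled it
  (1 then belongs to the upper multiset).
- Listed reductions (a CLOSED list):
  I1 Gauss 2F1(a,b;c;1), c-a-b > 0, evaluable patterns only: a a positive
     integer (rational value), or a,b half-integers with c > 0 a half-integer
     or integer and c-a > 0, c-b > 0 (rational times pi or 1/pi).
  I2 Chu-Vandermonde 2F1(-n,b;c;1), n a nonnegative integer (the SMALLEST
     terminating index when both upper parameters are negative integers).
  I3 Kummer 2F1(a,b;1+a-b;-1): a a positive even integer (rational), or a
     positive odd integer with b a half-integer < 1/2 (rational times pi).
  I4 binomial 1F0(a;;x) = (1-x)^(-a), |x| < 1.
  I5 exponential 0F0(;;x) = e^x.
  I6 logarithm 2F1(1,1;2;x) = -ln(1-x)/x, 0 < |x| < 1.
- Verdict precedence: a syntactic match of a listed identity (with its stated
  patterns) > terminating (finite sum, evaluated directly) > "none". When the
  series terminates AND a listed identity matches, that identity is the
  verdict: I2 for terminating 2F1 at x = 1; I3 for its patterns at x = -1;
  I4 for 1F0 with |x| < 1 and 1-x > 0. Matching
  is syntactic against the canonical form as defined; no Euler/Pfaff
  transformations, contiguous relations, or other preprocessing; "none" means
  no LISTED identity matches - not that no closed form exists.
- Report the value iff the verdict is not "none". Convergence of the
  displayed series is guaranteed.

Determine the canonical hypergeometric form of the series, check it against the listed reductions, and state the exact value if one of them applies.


Structural cue: with t_0 = -11/2, the factorial ratio (C = -11/2) (k+a-1)!/(a-1)! is a rising factorial (a)_k.
Step ratio: r(k) = (3/7) * (k+1) (k+1) / [(k+2) (k+1)] - rational in k. x = (3/7); t_0 = -11/2; negate the roots.

Classification (C = -11/2): 2F1 with upper {1, 1}, lower {2}, argument x = 3/7. Verdict (x = 3/7): the I6 logarithm reduction applies (the logarithm: parameters (1,1;2), x = 3/7). Value: (77/6) * ln(4/7).


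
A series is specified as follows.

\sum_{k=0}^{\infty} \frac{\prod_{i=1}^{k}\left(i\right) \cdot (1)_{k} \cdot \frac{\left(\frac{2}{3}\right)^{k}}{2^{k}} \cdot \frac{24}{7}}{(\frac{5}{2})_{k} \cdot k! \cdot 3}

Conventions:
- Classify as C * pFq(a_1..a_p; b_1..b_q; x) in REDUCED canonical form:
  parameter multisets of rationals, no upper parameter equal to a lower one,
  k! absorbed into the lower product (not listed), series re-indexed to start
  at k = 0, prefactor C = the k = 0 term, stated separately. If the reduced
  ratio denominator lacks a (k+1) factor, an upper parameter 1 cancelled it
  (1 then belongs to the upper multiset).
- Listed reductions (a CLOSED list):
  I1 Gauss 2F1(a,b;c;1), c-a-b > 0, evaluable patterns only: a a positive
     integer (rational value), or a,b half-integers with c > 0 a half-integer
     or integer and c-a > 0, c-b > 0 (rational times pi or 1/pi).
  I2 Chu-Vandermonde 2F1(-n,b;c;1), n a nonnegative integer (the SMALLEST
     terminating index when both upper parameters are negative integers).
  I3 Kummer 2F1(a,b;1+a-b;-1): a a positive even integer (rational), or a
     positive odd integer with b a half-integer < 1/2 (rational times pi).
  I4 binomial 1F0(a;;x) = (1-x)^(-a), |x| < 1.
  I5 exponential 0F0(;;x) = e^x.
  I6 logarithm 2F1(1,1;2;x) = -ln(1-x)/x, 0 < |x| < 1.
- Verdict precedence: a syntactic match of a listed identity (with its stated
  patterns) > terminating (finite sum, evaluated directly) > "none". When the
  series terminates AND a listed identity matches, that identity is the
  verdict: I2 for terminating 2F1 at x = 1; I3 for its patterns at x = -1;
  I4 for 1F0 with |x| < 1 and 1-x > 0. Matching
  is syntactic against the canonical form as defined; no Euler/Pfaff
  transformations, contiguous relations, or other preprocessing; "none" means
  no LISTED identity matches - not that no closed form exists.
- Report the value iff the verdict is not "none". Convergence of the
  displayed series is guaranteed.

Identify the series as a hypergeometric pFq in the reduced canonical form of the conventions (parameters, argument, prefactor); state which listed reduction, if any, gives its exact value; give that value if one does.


At argument \frac{1}{3}: a 2F1 with upper {1, 1}, lower {\frac{5}{2}}, scaled by C = \frac{8}{7}. Verdict: none. No listed pattern accepts 2F1(1, 1; \frac{5}{2}; \frac{1}{3}).

First insight: from the first term \frac{8}{7}: the constant factors (C = 8/7, x = 1/3) combine into one prefactor.
Consecutive-term ratio: r(k) = \frac{1}{3} * (k+1) (k+1) / [(k+\frac{5}{2}) (k+1)] - rational; roots negated = parameters, x = \frac{1}{3}, C = \frac{8}{7}.


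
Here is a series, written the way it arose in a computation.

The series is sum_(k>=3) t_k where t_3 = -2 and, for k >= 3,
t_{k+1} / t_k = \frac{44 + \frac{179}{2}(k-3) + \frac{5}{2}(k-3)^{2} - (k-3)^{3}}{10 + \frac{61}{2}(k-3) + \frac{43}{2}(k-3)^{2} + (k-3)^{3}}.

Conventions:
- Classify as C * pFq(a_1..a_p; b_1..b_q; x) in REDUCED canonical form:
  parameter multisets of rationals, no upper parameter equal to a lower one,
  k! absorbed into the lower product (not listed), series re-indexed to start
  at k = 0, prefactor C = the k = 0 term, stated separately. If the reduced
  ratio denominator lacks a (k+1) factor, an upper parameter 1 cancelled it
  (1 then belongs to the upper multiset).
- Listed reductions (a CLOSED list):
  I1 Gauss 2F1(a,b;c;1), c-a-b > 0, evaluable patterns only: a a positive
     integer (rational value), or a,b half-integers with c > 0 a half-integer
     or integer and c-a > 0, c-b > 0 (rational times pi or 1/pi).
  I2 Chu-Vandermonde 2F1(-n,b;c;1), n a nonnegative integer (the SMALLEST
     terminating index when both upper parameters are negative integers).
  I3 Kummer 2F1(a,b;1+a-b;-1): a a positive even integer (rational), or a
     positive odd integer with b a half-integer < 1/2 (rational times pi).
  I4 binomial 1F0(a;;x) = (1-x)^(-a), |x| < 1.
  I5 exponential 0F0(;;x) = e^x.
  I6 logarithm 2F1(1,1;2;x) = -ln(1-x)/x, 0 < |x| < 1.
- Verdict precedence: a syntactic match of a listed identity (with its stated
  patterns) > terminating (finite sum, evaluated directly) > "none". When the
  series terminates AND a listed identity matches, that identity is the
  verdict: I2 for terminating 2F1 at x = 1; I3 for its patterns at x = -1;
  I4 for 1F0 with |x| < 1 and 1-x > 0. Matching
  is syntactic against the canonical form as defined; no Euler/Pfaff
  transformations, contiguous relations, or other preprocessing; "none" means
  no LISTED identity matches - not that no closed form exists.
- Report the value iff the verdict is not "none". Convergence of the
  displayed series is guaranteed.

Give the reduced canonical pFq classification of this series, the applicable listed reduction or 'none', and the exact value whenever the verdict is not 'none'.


Classification (C = -2): 2F1 with upper {-11, 8}, lower {20}, argument x = -1. Verdict (x = -1): Kummer (I3) applies (x = -1; c = 20 equals 1+a-b for upper {-11, 8}: listed pattern). Exact value: -\frac{3876}{35}.

Structural cue: t_0 = -2 here, and the ratio is unreduced: k + 1/2 divides both sides (prefactor -2).
Term ratio: r(k) = -1 * (k-11) (k+8) / [(k+20) (k+1)] - poly over poly, x = -1 from leading terms; C = -2 at k = 0.


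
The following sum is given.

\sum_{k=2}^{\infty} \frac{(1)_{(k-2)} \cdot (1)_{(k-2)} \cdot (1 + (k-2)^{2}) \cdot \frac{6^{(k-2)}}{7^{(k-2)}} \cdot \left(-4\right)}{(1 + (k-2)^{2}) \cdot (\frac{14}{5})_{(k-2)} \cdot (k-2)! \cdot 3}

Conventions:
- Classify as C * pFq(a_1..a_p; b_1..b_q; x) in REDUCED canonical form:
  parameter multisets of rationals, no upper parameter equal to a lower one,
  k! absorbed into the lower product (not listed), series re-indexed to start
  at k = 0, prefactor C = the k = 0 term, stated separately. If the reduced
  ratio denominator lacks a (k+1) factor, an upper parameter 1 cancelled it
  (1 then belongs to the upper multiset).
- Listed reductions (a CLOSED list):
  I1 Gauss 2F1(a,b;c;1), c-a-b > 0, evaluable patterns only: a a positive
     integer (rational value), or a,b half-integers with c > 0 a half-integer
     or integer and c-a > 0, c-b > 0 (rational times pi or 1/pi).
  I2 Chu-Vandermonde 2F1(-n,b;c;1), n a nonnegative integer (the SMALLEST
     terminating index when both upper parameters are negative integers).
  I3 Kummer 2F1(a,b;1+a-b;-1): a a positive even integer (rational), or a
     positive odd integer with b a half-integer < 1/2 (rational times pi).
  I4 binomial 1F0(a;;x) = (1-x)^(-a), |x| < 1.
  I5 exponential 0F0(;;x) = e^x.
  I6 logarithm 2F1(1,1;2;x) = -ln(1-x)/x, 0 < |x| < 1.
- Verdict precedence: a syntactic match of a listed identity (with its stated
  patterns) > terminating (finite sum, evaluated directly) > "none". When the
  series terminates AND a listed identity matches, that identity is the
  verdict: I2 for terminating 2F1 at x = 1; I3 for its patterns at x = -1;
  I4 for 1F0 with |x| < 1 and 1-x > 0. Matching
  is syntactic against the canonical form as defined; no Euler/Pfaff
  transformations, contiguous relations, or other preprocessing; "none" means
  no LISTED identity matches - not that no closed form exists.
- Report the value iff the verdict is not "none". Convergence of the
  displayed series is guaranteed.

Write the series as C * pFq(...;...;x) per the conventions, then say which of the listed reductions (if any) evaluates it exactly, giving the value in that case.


Classification (C = -\frac{4}{3}): 2F1 with upper {1, 1}, lower {\frac{14}{5}}, argument x = \frac{6}{7}. Verdict: none. No listed pattern accepts 2F1(1, 1; \frac{14}{5}; \frac{6}{7}).

First insight: x = \frac{6}{7} and the constant factors (C = -4/3, x = 6/7) combine into one prefactor.
Adjacent-term ratio: r(k) = \frac{6}{7} * (k+1) (k+1) / [(k+\frac{14}{5}) (k+1)] - rational in k. x = \frac{6}{7}; t_0 = -\frac{4}{3}; negate the roots.


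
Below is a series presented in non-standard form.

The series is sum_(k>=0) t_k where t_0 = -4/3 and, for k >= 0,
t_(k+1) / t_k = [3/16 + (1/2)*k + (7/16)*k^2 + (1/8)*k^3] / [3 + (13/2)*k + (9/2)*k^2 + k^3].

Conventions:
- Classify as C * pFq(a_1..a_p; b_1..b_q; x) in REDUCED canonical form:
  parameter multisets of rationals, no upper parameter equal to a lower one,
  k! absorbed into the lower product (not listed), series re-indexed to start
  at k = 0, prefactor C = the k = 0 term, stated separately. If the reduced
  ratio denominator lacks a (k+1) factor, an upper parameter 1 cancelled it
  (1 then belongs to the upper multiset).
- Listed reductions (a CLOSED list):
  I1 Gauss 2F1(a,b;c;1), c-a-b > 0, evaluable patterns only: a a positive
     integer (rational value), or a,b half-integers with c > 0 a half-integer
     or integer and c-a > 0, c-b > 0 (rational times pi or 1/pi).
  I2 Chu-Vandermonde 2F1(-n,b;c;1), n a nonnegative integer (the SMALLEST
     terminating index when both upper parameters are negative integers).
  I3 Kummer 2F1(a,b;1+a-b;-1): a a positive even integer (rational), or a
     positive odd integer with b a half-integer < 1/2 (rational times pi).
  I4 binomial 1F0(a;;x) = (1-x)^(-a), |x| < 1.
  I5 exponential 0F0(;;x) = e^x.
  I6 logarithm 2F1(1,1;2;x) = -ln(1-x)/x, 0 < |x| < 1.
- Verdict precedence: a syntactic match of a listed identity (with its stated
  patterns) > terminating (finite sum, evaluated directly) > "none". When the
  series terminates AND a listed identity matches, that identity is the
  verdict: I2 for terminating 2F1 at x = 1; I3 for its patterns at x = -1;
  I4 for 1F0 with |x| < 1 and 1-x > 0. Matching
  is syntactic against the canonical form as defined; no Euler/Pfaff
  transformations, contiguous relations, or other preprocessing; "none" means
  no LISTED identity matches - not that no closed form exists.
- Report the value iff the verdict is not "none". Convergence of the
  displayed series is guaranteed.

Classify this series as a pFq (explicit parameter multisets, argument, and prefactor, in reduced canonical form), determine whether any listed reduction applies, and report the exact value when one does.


The series (x = 1/8) is 2F1: upper {1, 1}, lower {2}, prefactor -4/3. Verdict: the I6 logarithm reduction applies (the logarithm: parameters (1,1;2), x = 1/8). Its exact value is (32/3) * ln(7/8).

Key observation: t_0 being -4/3, roots of the ratio polynomials (C = -4/3) are the negated parameters.
Step ratio: r(k) = (1/8) * (k+1) (k+1) / [(k+2) (k+1)] - poly over poly, x = (1/8) from leading terms; C = -4/3 at k = 0.
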